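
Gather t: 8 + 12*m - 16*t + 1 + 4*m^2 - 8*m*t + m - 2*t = 4*m^2 + 13*m + t*(-8*m - 18) + 9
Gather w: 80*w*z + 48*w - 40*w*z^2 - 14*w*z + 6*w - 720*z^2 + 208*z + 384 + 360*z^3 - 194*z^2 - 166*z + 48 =w*(-40*z^2 + 66*z + 54) + 360*z^3 - 914*z^2 + 42*z + 432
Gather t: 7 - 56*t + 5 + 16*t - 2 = 10 - 40*t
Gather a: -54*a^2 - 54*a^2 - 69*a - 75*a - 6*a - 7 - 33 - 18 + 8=-108*a^2 - 150*a - 50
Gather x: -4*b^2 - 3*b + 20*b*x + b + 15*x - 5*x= -4*b^2 - 2*b + x*(20*b + 10)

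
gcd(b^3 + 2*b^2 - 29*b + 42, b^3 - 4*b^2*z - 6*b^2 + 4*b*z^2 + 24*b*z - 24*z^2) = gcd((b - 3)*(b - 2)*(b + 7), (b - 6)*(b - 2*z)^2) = 1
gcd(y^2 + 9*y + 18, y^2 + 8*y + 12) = y + 6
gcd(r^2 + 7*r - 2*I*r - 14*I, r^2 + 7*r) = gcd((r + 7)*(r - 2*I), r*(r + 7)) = r + 7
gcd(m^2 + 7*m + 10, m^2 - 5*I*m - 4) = 1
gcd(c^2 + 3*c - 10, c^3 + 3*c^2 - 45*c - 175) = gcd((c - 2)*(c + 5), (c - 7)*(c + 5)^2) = c + 5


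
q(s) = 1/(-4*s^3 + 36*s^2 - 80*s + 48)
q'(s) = (12*s^2 - 72*s + 80)/(-4*s^3 + 36*s^2 - 80*s + 48)^2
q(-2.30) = 0.00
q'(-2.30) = 0.00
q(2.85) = 0.05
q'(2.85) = -0.07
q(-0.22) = 0.01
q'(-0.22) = 0.02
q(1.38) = -0.23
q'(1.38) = 0.18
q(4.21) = 0.02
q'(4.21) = -0.00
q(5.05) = 0.02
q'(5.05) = 0.01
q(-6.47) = 0.00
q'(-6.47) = 0.00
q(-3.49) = 0.00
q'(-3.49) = 0.00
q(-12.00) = 0.00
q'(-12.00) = 0.00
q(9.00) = 0.00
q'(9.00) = 0.00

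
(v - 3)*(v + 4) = v^2 + v - 12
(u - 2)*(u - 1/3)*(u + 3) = u^3 + 2*u^2/3 - 19*u/3 + 2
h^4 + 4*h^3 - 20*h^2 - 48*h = h*(h - 4)*(h + 2)*(h + 6)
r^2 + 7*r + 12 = (r + 3)*(r + 4)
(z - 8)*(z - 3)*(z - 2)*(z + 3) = z^4 - 10*z^3 + 7*z^2 + 90*z - 144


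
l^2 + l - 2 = (l - 1)*(l + 2)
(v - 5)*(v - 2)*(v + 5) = v^3 - 2*v^2 - 25*v + 50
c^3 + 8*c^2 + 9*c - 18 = (c - 1)*(c + 3)*(c + 6)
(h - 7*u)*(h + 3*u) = h^2 - 4*h*u - 21*u^2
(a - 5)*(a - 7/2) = a^2 - 17*a/2 + 35/2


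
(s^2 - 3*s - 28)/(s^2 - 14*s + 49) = (s + 4)/(s - 7)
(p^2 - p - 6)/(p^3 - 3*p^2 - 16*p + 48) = (p + 2)/(p^2 - 16)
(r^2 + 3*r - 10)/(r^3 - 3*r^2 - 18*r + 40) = (r + 5)/(r^2 - r - 20)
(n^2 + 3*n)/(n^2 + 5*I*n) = (n + 3)/(n + 5*I)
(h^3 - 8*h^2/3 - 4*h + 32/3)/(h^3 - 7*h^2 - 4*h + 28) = (h - 8/3)/(h - 7)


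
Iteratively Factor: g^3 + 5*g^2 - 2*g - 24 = (g + 4)*(g^2 + g - 6) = (g + 3)*(g + 4)*(g - 2)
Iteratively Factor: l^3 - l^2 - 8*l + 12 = (l - 2)*(l^2 + l - 6) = (l - 2)^2*(l + 3)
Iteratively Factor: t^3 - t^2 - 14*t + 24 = (t + 4)*(t^2 - 5*t + 6) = (t - 2)*(t + 4)*(t - 3)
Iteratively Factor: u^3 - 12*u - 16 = (u + 2)*(u^2 - 2*u - 8) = (u - 4)*(u + 2)*(u + 2)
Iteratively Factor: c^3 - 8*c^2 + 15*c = (c)*(c^2 - 8*c + 15) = c*(c - 3)*(c - 5)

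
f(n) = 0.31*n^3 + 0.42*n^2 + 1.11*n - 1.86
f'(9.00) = 84.00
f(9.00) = 268.14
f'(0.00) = 1.11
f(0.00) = -1.86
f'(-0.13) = 1.02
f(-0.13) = -2.00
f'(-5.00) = 20.16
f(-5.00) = -35.66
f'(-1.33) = 1.64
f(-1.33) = -3.32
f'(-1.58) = 2.10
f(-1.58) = -3.79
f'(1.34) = 3.91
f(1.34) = 1.13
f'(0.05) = 1.15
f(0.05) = -1.80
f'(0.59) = 1.93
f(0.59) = -1.00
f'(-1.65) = 2.26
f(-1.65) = -3.94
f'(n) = 0.93*n^2 + 0.84*n + 1.11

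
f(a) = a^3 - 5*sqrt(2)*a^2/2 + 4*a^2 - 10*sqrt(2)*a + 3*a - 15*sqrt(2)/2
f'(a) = 3*a^2 - 5*sqrt(2)*a + 8*a - 10*sqrt(2) + 3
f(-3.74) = -14.75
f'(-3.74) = 27.35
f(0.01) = -10.72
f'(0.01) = -11.13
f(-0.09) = -9.60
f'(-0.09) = -11.20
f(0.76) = -18.37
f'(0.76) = -8.70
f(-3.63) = -11.87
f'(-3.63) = 25.02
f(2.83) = -15.75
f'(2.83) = 15.51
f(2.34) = -21.32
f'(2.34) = 7.46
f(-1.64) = 4.50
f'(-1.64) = -4.60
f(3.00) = -12.85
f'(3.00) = 18.64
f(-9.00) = -601.71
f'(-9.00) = 223.50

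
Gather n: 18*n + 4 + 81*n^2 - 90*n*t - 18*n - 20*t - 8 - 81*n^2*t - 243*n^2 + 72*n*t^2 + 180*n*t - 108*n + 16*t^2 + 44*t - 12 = n^2*(-81*t - 162) + n*(72*t^2 + 90*t - 108) + 16*t^2 + 24*t - 16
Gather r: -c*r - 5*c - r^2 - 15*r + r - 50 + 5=-5*c - r^2 + r*(-c - 14) - 45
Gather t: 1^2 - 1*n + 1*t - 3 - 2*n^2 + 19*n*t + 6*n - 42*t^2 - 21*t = -2*n^2 + 5*n - 42*t^2 + t*(19*n - 20) - 2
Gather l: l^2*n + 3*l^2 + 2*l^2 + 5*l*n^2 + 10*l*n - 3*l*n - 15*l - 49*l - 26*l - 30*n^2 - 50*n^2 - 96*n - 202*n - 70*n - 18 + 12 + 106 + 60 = l^2*(n + 5) + l*(5*n^2 + 7*n - 90) - 80*n^2 - 368*n + 160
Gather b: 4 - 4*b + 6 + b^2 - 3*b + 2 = b^2 - 7*b + 12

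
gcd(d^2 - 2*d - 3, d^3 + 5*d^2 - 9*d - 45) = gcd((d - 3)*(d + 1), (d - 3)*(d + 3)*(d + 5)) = d - 3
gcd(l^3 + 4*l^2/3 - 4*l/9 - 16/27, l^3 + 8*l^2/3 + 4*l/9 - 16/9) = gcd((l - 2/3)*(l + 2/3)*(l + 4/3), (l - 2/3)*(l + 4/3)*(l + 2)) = l^2 + 2*l/3 - 8/9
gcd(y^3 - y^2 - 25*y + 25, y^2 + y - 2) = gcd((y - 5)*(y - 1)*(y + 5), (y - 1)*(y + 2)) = y - 1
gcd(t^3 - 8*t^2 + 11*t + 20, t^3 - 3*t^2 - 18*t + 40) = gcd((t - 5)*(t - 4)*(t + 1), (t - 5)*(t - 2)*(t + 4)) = t - 5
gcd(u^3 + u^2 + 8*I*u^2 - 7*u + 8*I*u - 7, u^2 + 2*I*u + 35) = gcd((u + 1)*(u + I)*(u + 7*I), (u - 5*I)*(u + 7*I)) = u + 7*I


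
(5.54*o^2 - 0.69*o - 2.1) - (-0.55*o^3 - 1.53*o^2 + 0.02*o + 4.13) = 0.55*o^3 + 7.07*o^2 - 0.71*o - 6.23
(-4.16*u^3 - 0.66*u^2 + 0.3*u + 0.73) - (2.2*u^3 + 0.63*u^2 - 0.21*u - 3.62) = -6.36*u^3 - 1.29*u^2 + 0.51*u + 4.35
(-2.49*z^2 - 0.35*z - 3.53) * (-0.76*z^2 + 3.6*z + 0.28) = 1.8924*z^4 - 8.698*z^3 + 0.7256*z^2 - 12.806*z - 0.9884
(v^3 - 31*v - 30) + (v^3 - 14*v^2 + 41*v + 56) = 2*v^3 - 14*v^2 + 10*v + 26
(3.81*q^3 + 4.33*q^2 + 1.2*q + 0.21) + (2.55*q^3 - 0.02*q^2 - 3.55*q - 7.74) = 6.36*q^3 + 4.31*q^2 - 2.35*q - 7.53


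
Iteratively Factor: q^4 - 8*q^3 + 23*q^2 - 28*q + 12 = (q - 2)*(q^3 - 6*q^2 + 11*q - 6) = (q - 3)*(q - 2)*(q^2 - 3*q + 2) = (q - 3)*(q - 2)*(q - 1)*(q - 2)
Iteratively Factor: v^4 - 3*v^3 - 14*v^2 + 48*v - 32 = (v + 4)*(v^3 - 7*v^2 + 14*v - 8) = (v - 1)*(v + 4)*(v^2 - 6*v + 8) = (v - 4)*(v - 1)*(v + 4)*(v - 2)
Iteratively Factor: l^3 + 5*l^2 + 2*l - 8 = (l - 1)*(l^2 + 6*l + 8) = (l - 1)*(l + 2)*(l + 4)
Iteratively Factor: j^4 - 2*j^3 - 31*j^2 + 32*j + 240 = (j - 4)*(j^3 + 2*j^2 - 23*j - 60) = (j - 4)*(j + 4)*(j^2 - 2*j - 15) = (j - 4)*(j + 3)*(j + 4)*(j - 5)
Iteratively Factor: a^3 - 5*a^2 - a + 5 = (a - 1)*(a^2 - 4*a - 5) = (a - 1)*(a + 1)*(a - 5)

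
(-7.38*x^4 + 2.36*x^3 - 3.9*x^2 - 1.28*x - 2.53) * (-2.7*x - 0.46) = 19.926*x^5 - 2.9772*x^4 + 9.4444*x^3 + 5.25*x^2 + 7.4198*x + 1.1638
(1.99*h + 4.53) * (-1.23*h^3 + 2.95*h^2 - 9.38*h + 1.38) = -2.4477*h^4 + 0.2986*h^3 - 5.3027*h^2 - 39.7452*h + 6.2514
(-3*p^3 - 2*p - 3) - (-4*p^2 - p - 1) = -3*p^3 + 4*p^2 - p - 2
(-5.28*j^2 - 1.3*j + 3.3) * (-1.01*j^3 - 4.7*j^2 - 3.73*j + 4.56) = 5.3328*j^5 + 26.129*j^4 + 22.4714*j^3 - 34.7378*j^2 - 18.237*j + 15.048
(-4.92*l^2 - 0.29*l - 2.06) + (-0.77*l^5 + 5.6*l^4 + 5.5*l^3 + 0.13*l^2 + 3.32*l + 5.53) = -0.77*l^5 + 5.6*l^4 + 5.5*l^3 - 4.79*l^2 + 3.03*l + 3.47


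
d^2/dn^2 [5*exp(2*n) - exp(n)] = (20*exp(n) - 1)*exp(n)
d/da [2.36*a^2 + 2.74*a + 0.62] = 4.72*a + 2.74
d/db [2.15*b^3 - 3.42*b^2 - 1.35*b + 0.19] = 6.45*b^2 - 6.84*b - 1.35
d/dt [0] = 0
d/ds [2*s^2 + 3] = 4*s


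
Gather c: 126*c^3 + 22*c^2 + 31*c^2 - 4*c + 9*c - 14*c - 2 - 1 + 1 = 126*c^3 + 53*c^2 - 9*c - 2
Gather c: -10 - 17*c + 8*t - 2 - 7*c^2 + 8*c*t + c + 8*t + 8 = -7*c^2 + c*(8*t - 16) + 16*t - 4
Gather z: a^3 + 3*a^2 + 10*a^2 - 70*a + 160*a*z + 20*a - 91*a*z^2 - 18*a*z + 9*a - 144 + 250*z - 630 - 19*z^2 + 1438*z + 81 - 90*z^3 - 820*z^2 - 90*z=a^3 + 13*a^2 - 41*a - 90*z^3 + z^2*(-91*a - 839) + z*(142*a + 1598) - 693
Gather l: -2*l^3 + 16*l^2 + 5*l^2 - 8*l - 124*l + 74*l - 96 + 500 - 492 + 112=-2*l^3 + 21*l^2 - 58*l + 24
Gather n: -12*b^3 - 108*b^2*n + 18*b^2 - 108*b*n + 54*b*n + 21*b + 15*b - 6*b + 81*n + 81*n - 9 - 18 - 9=-12*b^3 + 18*b^2 + 30*b + n*(-108*b^2 - 54*b + 162) - 36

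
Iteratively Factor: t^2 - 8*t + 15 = (t - 3)*(t - 5)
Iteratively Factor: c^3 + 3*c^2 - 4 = (c - 1)*(c^2 + 4*c + 4) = (c - 1)*(c + 2)*(c + 2)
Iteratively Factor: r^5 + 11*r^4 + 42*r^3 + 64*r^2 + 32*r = (r + 1)*(r^4 + 10*r^3 + 32*r^2 + 32*r) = (r + 1)*(r + 2)*(r^3 + 8*r^2 + 16*r) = r*(r + 1)*(r + 2)*(r^2 + 8*r + 16) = r*(r + 1)*(r + 2)*(r + 4)*(r + 4)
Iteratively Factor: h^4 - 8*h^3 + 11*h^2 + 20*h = (h - 5)*(h^3 - 3*h^2 - 4*h) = (h - 5)*(h + 1)*(h^2 - 4*h) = h*(h - 5)*(h + 1)*(h - 4)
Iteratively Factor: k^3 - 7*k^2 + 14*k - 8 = (k - 2)*(k^2 - 5*k + 4) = (k - 2)*(k - 1)*(k - 4)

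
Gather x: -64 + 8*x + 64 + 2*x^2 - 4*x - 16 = 2*x^2 + 4*x - 16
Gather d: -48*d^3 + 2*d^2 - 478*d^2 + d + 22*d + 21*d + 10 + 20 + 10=-48*d^3 - 476*d^2 + 44*d + 40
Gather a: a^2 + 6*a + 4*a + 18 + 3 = a^2 + 10*a + 21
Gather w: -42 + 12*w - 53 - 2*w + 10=10*w - 85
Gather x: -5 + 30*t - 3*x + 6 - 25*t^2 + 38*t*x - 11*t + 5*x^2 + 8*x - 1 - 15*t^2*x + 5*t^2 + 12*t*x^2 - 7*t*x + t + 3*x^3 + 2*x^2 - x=-20*t^2 + 20*t + 3*x^3 + x^2*(12*t + 7) + x*(-15*t^2 + 31*t + 4)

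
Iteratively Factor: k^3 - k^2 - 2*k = (k - 2)*(k^2 + k) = (k - 2)*(k + 1)*(k)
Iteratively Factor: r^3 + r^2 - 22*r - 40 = (r + 4)*(r^2 - 3*r - 10) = (r + 2)*(r + 4)*(r - 5)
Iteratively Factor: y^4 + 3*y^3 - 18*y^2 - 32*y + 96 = (y + 4)*(y^3 - y^2 - 14*y + 24) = (y - 3)*(y + 4)*(y^2 + 2*y - 8) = (y - 3)*(y - 2)*(y + 4)*(y + 4)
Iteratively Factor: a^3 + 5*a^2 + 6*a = (a + 3)*(a^2 + 2*a) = (a + 2)*(a + 3)*(a)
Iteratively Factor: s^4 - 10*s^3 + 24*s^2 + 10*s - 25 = (s - 5)*(s^3 - 5*s^2 - s + 5) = (s - 5)^2*(s^2 - 1) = (s - 5)^2*(s + 1)*(s - 1)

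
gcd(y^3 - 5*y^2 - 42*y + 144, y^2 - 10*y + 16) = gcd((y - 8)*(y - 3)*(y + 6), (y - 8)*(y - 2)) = y - 8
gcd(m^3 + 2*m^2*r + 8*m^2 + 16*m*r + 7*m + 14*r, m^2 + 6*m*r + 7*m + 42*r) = m + 7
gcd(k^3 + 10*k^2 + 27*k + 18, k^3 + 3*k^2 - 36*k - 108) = k^2 + 9*k + 18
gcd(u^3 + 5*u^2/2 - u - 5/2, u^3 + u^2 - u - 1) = u^2 - 1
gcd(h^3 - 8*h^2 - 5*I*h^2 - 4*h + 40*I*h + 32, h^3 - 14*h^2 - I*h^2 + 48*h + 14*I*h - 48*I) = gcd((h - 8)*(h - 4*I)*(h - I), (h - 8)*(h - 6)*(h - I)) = h^2 + h*(-8 - I) + 8*I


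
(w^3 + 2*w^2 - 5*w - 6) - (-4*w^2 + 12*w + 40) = w^3 + 6*w^2 - 17*w - 46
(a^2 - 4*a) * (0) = 0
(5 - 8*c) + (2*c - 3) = 2 - 6*c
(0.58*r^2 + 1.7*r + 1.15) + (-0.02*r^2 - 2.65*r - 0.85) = 0.56*r^2 - 0.95*r + 0.3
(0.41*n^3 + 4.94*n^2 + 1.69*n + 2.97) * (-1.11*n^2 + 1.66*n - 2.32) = -0.4551*n^5 - 4.8028*n^4 + 5.3733*n^3 - 11.9521*n^2 + 1.0094*n - 6.8904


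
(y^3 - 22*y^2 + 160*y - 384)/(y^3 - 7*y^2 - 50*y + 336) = (y - 8)/(y + 7)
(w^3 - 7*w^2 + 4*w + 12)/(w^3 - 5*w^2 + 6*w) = (w^2 - 5*w - 6)/(w*(w - 3))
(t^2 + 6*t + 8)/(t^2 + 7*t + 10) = (t + 4)/(t + 5)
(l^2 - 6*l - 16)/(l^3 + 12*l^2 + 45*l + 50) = (l - 8)/(l^2 + 10*l + 25)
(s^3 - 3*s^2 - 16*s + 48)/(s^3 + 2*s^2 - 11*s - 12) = (s - 4)/(s + 1)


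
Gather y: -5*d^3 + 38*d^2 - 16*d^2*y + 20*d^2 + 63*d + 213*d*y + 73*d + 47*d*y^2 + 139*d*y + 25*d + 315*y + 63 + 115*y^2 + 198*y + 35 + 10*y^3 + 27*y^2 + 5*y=-5*d^3 + 58*d^2 + 161*d + 10*y^3 + y^2*(47*d + 142) + y*(-16*d^2 + 352*d + 518) + 98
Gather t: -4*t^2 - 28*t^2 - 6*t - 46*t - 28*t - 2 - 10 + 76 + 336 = -32*t^2 - 80*t + 400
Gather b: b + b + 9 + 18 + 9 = 2*b + 36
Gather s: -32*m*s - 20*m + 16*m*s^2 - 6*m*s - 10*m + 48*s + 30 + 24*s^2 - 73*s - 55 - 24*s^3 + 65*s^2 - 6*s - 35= -30*m - 24*s^3 + s^2*(16*m + 89) + s*(-38*m - 31) - 60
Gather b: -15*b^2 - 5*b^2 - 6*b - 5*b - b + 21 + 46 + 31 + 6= -20*b^2 - 12*b + 104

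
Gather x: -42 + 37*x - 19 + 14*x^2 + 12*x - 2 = 14*x^2 + 49*x - 63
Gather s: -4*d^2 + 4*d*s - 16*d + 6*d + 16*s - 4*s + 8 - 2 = -4*d^2 - 10*d + s*(4*d + 12) + 6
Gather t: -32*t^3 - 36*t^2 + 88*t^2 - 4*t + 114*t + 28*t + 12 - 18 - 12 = -32*t^3 + 52*t^2 + 138*t - 18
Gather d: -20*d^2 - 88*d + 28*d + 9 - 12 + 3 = -20*d^2 - 60*d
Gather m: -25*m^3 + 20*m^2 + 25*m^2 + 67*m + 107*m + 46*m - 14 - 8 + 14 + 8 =-25*m^3 + 45*m^2 + 220*m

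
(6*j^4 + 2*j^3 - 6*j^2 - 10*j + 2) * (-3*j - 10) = -18*j^5 - 66*j^4 - 2*j^3 + 90*j^2 + 94*j - 20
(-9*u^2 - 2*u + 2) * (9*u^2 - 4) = -81*u^4 - 18*u^3 + 54*u^2 + 8*u - 8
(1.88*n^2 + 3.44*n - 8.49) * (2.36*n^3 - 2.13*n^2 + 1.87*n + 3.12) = 4.4368*n^5 + 4.114*n^4 - 23.848*n^3 + 30.3821*n^2 - 5.1435*n - 26.4888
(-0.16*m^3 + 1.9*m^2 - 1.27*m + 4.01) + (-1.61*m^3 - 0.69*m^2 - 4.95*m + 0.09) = -1.77*m^3 + 1.21*m^2 - 6.22*m + 4.1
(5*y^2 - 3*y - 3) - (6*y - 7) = 5*y^2 - 9*y + 4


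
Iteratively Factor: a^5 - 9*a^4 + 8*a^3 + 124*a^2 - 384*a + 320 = (a - 2)*(a^4 - 7*a^3 - 6*a^2 + 112*a - 160) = (a - 5)*(a - 2)*(a^3 - 2*a^2 - 16*a + 32) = (a - 5)*(a - 2)^2*(a^2 - 16) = (a - 5)*(a - 2)^2*(a + 4)*(a - 4)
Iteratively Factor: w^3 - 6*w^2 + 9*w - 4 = (w - 1)*(w^2 - 5*w + 4) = (w - 4)*(w - 1)*(w - 1)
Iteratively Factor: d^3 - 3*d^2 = (d)*(d^2 - 3*d) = d*(d - 3)*(d)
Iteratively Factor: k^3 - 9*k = (k)*(k^2 - 9) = k*(k + 3)*(k - 3)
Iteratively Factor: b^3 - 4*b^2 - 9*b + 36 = (b - 3)*(b^2 - b - 12) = (b - 3)*(b + 3)*(b - 4)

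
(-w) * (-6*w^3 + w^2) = 6*w^4 - w^3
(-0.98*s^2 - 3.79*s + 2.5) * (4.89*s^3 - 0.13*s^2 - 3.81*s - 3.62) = -4.7922*s^5 - 18.4057*s^4 + 16.4515*s^3 + 17.6625*s^2 + 4.1948*s - 9.05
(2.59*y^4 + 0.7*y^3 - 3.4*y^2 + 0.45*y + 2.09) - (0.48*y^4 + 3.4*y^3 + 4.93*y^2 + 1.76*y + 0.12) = 2.11*y^4 - 2.7*y^3 - 8.33*y^2 - 1.31*y + 1.97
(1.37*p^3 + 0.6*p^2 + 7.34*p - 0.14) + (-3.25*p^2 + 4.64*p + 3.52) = 1.37*p^3 - 2.65*p^2 + 11.98*p + 3.38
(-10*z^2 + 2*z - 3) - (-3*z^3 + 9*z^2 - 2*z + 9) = 3*z^3 - 19*z^2 + 4*z - 12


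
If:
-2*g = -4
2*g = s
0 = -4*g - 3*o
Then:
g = 2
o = -8/3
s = 4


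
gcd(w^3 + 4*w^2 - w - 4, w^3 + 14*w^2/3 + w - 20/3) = w^2 + 3*w - 4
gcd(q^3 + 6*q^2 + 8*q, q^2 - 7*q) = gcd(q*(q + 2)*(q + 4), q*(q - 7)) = q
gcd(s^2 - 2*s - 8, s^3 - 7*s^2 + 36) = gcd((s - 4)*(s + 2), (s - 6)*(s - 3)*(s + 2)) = s + 2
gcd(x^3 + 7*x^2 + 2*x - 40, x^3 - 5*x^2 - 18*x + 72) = x + 4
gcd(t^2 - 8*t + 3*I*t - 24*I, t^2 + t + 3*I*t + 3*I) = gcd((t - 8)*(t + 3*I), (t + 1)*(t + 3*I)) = t + 3*I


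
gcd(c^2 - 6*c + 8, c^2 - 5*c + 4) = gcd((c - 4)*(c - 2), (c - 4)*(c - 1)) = c - 4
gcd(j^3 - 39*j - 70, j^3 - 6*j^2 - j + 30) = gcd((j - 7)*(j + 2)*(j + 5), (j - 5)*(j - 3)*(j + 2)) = j + 2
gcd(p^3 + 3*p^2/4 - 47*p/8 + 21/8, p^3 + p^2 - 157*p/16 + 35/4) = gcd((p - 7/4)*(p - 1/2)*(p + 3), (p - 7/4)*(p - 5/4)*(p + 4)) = p - 7/4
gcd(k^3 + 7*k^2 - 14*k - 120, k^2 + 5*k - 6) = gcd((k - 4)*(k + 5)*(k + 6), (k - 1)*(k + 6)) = k + 6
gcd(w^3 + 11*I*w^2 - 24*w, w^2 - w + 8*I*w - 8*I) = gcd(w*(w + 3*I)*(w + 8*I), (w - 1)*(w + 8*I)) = w + 8*I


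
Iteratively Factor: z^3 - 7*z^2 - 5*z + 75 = (z + 3)*(z^2 - 10*z + 25) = (z - 5)*(z + 3)*(z - 5)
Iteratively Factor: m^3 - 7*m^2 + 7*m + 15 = (m - 3)*(m^2 - 4*m - 5) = (m - 3)*(m + 1)*(m - 5)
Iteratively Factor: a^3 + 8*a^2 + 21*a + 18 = (a + 3)*(a^2 + 5*a + 6) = (a + 2)*(a + 3)*(a + 3)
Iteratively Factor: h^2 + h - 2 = (h + 2)*(h - 1)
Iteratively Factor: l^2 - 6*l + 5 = (l - 5)*(l - 1)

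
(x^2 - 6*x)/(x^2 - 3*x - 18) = x/(x + 3)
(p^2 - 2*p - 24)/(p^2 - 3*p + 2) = (p^2 - 2*p - 24)/(p^2 - 3*p + 2)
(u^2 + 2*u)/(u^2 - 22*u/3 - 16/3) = 3*u*(u + 2)/(3*u^2 - 22*u - 16)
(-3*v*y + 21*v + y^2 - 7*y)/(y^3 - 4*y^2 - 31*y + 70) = (-3*v + y)/(y^2 + 3*y - 10)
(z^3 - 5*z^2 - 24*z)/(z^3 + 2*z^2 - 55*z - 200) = z*(z + 3)/(z^2 + 10*z + 25)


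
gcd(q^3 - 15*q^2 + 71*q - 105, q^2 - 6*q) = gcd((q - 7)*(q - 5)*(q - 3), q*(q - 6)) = 1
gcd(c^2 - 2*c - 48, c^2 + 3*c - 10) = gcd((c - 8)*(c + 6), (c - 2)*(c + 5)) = 1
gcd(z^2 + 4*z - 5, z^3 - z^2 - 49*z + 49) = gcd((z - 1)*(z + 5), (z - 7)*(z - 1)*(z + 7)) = z - 1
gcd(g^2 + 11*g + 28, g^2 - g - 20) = g + 4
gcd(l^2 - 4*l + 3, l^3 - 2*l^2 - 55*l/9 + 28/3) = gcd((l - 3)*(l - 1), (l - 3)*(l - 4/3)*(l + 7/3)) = l - 3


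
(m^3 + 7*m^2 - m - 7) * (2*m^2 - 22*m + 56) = 2*m^5 - 8*m^4 - 100*m^3 + 400*m^2 + 98*m - 392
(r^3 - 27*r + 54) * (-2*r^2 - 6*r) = -2*r^5 - 6*r^4 + 54*r^3 + 54*r^2 - 324*r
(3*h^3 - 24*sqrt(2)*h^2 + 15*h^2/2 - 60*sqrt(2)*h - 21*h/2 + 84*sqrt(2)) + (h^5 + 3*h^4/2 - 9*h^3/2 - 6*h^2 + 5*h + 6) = h^5 + 3*h^4/2 - 3*h^3/2 - 24*sqrt(2)*h^2 + 3*h^2/2 - 60*sqrt(2)*h - 11*h/2 + 6 + 84*sqrt(2)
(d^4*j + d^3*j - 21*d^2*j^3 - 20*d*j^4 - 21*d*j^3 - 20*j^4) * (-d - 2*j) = -d^5*j - 2*d^4*j^2 - d^4*j + 21*d^3*j^3 - 2*d^3*j^2 + 62*d^2*j^4 + 21*d^2*j^3 + 40*d*j^5 + 62*d*j^4 + 40*j^5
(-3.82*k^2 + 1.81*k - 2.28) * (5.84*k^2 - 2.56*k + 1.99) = -22.3088*k^4 + 20.3496*k^3 - 25.5506*k^2 + 9.4387*k - 4.5372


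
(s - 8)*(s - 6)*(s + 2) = s^3 - 12*s^2 + 20*s + 96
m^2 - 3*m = m*(m - 3)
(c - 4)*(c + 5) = c^2 + c - 20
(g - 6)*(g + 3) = g^2 - 3*g - 18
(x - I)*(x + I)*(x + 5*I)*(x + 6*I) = x^4 + 11*I*x^3 - 29*x^2 + 11*I*x - 30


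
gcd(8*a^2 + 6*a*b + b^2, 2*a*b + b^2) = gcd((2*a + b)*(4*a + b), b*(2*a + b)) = 2*a + b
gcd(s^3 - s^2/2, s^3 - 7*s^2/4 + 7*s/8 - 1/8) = s - 1/2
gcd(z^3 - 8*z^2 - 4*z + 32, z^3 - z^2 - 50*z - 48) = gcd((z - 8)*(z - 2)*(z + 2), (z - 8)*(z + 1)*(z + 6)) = z - 8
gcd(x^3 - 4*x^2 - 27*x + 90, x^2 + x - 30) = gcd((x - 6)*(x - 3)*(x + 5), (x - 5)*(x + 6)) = 1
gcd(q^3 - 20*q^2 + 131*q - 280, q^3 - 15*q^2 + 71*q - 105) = q^2 - 12*q + 35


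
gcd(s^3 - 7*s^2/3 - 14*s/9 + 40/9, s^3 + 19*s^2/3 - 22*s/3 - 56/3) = s^2 - 2*s/3 - 8/3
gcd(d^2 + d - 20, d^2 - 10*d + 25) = 1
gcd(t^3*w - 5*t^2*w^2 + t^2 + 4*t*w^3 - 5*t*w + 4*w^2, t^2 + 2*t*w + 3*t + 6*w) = 1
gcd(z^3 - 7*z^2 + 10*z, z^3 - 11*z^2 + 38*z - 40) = z^2 - 7*z + 10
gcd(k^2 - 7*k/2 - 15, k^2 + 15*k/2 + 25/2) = k + 5/2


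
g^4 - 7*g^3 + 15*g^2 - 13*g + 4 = (g - 4)*(g - 1)^3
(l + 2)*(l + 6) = l^2 + 8*l + 12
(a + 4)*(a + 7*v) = a^2 + 7*a*v + 4*a + 28*v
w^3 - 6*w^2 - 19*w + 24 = (w - 8)*(w - 1)*(w + 3)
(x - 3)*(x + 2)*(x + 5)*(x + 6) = x^4 + 10*x^3 + 13*x^2 - 96*x - 180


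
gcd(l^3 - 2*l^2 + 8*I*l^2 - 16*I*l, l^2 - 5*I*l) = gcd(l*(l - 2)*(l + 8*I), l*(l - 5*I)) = l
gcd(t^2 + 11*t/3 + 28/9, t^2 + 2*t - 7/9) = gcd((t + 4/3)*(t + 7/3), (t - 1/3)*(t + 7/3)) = t + 7/3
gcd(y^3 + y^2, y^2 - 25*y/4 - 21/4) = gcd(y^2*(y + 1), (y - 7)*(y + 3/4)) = 1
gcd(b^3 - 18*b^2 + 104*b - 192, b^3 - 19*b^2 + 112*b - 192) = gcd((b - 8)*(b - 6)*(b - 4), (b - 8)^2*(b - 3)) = b - 8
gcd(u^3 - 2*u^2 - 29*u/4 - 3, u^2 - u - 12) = u - 4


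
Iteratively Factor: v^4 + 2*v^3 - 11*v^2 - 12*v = (v)*(v^3 + 2*v^2 - 11*v - 12) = v*(v - 3)*(v^2 + 5*v + 4) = v*(v - 3)*(v + 1)*(v + 4)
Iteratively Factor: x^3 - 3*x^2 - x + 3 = (x - 1)*(x^2 - 2*x - 3) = (x - 3)*(x - 1)*(x + 1)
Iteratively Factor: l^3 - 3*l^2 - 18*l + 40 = (l + 4)*(l^2 - 7*l + 10) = (l - 5)*(l + 4)*(l - 2)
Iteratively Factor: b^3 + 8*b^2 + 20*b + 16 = (b + 4)*(b^2 + 4*b + 4) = (b + 2)*(b + 4)*(b + 2)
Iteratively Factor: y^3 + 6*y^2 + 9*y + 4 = (y + 4)*(y^2 + 2*y + 1) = (y + 1)*(y + 4)*(y + 1)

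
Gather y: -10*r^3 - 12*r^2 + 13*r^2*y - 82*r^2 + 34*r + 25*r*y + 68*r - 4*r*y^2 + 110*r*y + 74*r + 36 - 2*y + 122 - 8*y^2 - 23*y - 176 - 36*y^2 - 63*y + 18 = -10*r^3 - 94*r^2 + 176*r + y^2*(-4*r - 44) + y*(13*r^2 + 135*r - 88)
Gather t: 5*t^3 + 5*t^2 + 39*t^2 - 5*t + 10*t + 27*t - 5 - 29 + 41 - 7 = 5*t^3 + 44*t^2 + 32*t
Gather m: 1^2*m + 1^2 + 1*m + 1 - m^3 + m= -m^3 + 3*m + 2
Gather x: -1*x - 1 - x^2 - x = -x^2 - 2*x - 1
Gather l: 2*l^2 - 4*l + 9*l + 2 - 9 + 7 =2*l^2 + 5*l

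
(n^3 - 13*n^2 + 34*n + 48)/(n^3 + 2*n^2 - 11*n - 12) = (n^2 - 14*n + 48)/(n^2 + n - 12)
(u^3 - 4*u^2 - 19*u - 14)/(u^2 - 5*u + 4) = (u^3 - 4*u^2 - 19*u - 14)/(u^2 - 5*u + 4)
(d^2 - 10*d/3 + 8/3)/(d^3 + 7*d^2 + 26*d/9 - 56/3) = 3*(d - 2)/(3*d^2 + 25*d + 42)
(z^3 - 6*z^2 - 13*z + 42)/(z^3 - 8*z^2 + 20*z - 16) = (z^2 - 4*z - 21)/(z^2 - 6*z + 8)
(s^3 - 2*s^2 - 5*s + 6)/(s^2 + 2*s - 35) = (s^3 - 2*s^2 - 5*s + 6)/(s^2 + 2*s - 35)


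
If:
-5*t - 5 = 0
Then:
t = -1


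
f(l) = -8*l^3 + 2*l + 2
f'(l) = 2 - 24*l^2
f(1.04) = -4.92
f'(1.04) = -23.96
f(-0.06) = 1.88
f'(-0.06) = 1.91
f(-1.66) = 35.27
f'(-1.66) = -64.13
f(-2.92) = 195.34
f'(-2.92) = -202.63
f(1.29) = -12.59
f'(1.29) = -37.94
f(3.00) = -208.00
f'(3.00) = -214.00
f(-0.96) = 7.16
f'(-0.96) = -20.12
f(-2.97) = 205.64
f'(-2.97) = -209.70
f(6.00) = -1714.00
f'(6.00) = -862.00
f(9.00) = -5812.00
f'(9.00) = -1942.00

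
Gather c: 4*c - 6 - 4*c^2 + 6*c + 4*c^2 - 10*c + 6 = 0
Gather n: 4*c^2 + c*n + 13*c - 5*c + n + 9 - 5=4*c^2 + 8*c + n*(c + 1) + 4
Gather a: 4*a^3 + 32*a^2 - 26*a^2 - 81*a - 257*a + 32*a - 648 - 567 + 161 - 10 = 4*a^3 + 6*a^2 - 306*a - 1064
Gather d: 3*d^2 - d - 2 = 3*d^2 - d - 2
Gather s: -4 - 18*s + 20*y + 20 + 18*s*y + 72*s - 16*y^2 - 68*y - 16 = s*(18*y + 54) - 16*y^2 - 48*y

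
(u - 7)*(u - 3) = u^2 - 10*u + 21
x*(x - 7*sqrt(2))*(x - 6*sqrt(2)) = x^3 - 13*sqrt(2)*x^2 + 84*x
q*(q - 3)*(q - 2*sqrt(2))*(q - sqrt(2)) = q^4 - 3*sqrt(2)*q^3 - 3*q^3 + 4*q^2 + 9*sqrt(2)*q^2 - 12*q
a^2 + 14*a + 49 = (a + 7)^2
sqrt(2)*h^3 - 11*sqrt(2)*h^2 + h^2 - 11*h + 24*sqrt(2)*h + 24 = (h - 8)*(h - 3)*(sqrt(2)*h + 1)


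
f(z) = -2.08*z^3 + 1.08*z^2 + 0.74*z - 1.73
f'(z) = -6.24*z^2 + 2.16*z + 0.74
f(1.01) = -2.02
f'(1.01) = -3.44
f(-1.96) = 16.63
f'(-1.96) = -27.47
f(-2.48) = 34.80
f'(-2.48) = -43.00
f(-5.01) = 283.23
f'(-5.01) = -166.71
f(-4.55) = 213.19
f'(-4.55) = -138.27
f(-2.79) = 49.78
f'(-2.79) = -53.86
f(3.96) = -111.03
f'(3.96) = -88.56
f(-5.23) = 321.50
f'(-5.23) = -181.24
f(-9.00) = 1595.41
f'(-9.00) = -524.14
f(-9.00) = 1595.41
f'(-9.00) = -524.14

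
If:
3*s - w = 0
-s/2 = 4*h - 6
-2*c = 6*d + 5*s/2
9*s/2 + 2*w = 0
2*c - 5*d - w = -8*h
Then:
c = -36/11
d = 12/11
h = 3/2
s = 0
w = 0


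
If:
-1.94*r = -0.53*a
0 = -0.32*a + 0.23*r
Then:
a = 0.00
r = 0.00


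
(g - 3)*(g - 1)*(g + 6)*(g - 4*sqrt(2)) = g^4 - 4*sqrt(2)*g^3 + 2*g^3 - 21*g^2 - 8*sqrt(2)*g^2 + 18*g + 84*sqrt(2)*g - 72*sqrt(2)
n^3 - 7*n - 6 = (n - 3)*(n + 1)*(n + 2)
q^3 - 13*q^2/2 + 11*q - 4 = (q - 4)*(q - 2)*(q - 1/2)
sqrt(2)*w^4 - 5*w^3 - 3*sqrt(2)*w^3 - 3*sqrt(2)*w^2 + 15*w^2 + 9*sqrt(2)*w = w*(w - 3)*(w - 3*sqrt(2))*(sqrt(2)*w + 1)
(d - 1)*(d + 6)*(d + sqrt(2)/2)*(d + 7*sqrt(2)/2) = d^4 + 5*d^3 + 4*sqrt(2)*d^3 - 5*d^2/2 + 20*sqrt(2)*d^2 - 24*sqrt(2)*d + 35*d/2 - 21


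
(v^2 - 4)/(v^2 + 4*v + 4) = (v - 2)/(v + 2)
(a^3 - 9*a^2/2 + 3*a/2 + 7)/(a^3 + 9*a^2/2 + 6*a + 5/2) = (2*a^2 - 11*a + 14)/(2*a^2 + 7*a + 5)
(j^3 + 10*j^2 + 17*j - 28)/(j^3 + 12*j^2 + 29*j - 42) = (j + 4)/(j + 6)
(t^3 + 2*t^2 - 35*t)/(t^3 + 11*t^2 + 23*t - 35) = t*(t - 5)/(t^2 + 4*t - 5)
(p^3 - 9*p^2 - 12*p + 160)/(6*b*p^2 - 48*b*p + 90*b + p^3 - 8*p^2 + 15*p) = (p^2 - 4*p - 32)/(6*b*p - 18*b + p^2 - 3*p)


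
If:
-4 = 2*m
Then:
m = -2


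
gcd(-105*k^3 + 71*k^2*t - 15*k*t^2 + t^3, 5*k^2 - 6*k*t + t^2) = -5*k + t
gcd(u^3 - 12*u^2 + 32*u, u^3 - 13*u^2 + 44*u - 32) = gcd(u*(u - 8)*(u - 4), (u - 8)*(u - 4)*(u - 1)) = u^2 - 12*u + 32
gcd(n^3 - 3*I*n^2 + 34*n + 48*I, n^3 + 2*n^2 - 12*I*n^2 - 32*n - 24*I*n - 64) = n - 8*I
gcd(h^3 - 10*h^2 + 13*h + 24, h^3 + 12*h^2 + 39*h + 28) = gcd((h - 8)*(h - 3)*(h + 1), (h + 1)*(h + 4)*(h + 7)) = h + 1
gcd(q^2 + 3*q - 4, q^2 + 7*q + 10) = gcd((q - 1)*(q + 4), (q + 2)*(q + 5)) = 1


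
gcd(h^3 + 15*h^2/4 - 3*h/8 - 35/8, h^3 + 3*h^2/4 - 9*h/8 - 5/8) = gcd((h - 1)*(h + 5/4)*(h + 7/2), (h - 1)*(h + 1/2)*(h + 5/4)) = h^2 + h/4 - 5/4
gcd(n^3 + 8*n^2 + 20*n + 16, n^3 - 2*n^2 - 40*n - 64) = n^2 + 6*n + 8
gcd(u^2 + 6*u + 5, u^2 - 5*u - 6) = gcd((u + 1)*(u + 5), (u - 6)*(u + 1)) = u + 1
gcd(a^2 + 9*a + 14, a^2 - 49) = a + 7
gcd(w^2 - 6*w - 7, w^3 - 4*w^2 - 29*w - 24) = w + 1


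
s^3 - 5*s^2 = s^2*(s - 5)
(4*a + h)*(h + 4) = 4*a*h + 16*a + h^2 + 4*h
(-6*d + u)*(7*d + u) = -42*d^2 + d*u + u^2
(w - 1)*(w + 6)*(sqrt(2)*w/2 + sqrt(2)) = sqrt(2)*w^3/2 + 7*sqrt(2)*w^2/2 + 2*sqrt(2)*w - 6*sqrt(2)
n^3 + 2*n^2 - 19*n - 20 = (n - 4)*(n + 1)*(n + 5)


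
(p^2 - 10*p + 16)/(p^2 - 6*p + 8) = (p - 8)/(p - 4)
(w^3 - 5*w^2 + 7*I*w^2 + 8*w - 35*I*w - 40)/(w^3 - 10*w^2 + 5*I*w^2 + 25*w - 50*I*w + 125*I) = (w^2 + 7*I*w + 8)/(w^2 + 5*w*(-1 + I) - 25*I)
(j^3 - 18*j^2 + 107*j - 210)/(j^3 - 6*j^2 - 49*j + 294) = (j - 5)/(j + 7)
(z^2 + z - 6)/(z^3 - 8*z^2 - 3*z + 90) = (z - 2)/(z^2 - 11*z + 30)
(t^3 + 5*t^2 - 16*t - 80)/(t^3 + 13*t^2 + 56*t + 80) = (t - 4)/(t + 4)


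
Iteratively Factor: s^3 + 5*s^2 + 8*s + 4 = (s + 2)*(s^2 + 3*s + 2) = (s + 2)^2*(s + 1)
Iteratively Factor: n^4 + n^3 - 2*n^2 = (n + 2)*(n^3 - n^2) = n*(n + 2)*(n^2 - n) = n^2*(n + 2)*(n - 1)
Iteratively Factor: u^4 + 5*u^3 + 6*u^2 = (u + 3)*(u^3 + 2*u^2) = u*(u + 3)*(u^2 + 2*u) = u*(u + 2)*(u + 3)*(u)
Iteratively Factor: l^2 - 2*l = (l)*(l - 2)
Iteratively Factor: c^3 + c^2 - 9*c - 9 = (c + 3)*(c^2 - 2*c - 3) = (c - 3)*(c + 3)*(c + 1)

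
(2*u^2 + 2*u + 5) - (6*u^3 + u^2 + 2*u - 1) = -6*u^3 + u^2 + 6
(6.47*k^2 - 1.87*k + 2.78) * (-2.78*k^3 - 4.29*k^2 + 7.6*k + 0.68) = -17.9866*k^5 - 22.5577*k^4 + 49.4659*k^3 - 21.7386*k^2 + 19.8564*k + 1.8904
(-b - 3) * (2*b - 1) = -2*b^2 - 5*b + 3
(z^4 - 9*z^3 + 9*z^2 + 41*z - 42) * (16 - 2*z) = -2*z^5 + 34*z^4 - 162*z^3 + 62*z^2 + 740*z - 672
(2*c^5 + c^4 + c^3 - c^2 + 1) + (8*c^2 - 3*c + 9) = 2*c^5 + c^4 + c^3 + 7*c^2 - 3*c + 10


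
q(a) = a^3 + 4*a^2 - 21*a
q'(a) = 3*a^2 + 8*a - 21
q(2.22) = -15.97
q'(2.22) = 11.55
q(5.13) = 132.54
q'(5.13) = 98.99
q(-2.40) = 59.62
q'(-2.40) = -22.92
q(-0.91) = 21.67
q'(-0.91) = -25.80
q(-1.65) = 41.05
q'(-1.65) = -26.03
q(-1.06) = 25.56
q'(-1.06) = -26.11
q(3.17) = 5.48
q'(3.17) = 34.51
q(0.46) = -8.72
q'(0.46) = -16.69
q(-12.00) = -900.00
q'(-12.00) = 315.00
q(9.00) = 864.00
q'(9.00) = 294.00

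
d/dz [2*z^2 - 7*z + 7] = 4*z - 7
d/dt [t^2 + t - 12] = 2*t + 1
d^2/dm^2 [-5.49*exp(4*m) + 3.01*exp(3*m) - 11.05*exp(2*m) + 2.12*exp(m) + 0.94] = (-87.84*exp(3*m) + 27.09*exp(2*m) - 44.2*exp(m) + 2.12)*exp(m)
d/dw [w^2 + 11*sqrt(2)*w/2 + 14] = 2*w + 11*sqrt(2)/2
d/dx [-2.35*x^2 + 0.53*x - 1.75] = 0.53 - 4.7*x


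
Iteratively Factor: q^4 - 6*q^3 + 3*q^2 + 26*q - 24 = (q - 1)*(q^3 - 5*q^2 - 2*q + 24) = (q - 4)*(q - 1)*(q^2 - q - 6) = (q - 4)*(q - 1)*(q + 2)*(q - 3)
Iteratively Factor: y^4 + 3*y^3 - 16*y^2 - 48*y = (y - 4)*(y^3 + 7*y^2 + 12*y) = y*(y - 4)*(y^2 + 7*y + 12) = y*(y - 4)*(y + 3)*(y + 4)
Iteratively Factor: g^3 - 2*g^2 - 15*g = (g - 5)*(g^2 + 3*g) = (g - 5)*(g + 3)*(g)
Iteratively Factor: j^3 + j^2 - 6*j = (j + 3)*(j^2 - 2*j) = (j - 2)*(j + 3)*(j)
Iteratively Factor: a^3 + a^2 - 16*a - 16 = (a - 4)*(a^2 + 5*a + 4) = (a - 4)*(a + 1)*(a + 4)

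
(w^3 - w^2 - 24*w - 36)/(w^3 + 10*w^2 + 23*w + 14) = (w^2 - 3*w - 18)/(w^2 + 8*w + 7)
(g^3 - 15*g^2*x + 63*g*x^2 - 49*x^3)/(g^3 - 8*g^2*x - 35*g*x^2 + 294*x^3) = (g - x)/(g + 6*x)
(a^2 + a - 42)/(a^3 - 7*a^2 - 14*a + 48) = (a^2 + a - 42)/(a^3 - 7*a^2 - 14*a + 48)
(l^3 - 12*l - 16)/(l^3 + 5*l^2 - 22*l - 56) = (l + 2)/(l + 7)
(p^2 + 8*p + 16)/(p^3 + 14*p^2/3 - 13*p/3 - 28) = 3*(p + 4)/(3*p^2 + 2*p - 21)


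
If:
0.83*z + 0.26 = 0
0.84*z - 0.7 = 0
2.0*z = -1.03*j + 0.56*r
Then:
No Solution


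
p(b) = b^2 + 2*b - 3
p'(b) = 2*b + 2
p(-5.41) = 15.45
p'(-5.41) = -8.82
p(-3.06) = 0.24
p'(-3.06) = -4.12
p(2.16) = 5.99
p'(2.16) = 6.32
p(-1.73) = -3.47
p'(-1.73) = -1.46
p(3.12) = 12.97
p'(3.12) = 8.24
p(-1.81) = -3.34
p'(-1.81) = -1.62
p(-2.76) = -0.90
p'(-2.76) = -3.52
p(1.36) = 1.57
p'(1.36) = 4.72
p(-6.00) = 21.00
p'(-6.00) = -10.00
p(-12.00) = 117.00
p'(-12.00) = -22.00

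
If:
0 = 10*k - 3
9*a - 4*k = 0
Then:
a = 2/15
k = 3/10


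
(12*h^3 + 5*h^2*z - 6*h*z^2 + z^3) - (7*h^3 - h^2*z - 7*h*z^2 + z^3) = 5*h^3 + 6*h^2*z + h*z^2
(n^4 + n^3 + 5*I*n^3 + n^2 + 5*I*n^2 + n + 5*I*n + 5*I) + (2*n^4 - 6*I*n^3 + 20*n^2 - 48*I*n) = 3*n^4 + n^3 - I*n^3 + 21*n^2 + 5*I*n^2 + n - 43*I*n + 5*I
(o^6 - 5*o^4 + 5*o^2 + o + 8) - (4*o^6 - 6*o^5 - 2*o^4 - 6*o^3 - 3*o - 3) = -3*o^6 + 6*o^5 - 3*o^4 + 6*o^3 + 5*o^2 + 4*o + 11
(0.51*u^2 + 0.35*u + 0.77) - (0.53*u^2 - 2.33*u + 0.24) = -0.02*u^2 + 2.68*u + 0.53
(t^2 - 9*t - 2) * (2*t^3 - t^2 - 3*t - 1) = 2*t^5 - 19*t^4 + 2*t^3 + 28*t^2 + 15*t + 2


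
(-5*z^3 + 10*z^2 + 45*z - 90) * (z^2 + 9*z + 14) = -5*z^5 - 35*z^4 + 65*z^3 + 455*z^2 - 180*z - 1260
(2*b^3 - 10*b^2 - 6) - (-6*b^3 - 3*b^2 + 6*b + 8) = 8*b^3 - 7*b^2 - 6*b - 14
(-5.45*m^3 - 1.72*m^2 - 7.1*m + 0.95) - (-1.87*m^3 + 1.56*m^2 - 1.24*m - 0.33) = -3.58*m^3 - 3.28*m^2 - 5.86*m + 1.28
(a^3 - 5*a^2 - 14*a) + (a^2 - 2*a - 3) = a^3 - 4*a^2 - 16*a - 3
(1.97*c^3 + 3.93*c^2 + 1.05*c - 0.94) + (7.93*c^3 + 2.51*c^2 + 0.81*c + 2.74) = 9.9*c^3 + 6.44*c^2 + 1.86*c + 1.8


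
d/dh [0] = 0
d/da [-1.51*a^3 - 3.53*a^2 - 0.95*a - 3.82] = -4.53*a^2 - 7.06*a - 0.95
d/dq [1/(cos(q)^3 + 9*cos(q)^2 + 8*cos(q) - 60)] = (3*cos(q)^2 + 18*cos(q) + 8)*sin(q)/(cos(q)^3 + 9*cos(q)^2 + 8*cos(q) - 60)^2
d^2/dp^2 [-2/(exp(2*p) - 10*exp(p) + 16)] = 4*(-4*(exp(p) - 5)^2*exp(p) + (2*exp(p) - 5)*(exp(2*p) - 10*exp(p) + 16))*exp(p)/(exp(2*p) - 10*exp(p) + 16)^3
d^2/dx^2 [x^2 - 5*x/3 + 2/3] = 2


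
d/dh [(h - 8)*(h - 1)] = 2*h - 9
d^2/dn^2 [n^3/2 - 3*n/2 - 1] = 3*n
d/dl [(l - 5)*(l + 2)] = 2*l - 3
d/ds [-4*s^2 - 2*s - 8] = -8*s - 2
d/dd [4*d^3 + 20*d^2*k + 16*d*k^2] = 12*d^2 + 40*d*k + 16*k^2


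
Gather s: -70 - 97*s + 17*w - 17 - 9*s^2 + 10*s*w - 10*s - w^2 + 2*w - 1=-9*s^2 + s*(10*w - 107) - w^2 + 19*w - 88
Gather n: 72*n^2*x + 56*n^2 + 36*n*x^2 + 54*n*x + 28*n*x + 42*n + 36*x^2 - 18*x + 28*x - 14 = n^2*(72*x + 56) + n*(36*x^2 + 82*x + 42) + 36*x^2 + 10*x - 14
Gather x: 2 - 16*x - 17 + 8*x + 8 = -8*x - 7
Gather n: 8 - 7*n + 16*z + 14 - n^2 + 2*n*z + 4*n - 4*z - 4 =-n^2 + n*(2*z - 3) + 12*z + 18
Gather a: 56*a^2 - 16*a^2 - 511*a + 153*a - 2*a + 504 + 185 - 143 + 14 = 40*a^2 - 360*a + 560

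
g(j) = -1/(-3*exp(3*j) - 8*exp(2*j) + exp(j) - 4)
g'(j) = -(9*exp(3*j) + 16*exp(2*j) - exp(j))/(-3*exp(3*j) - 8*exp(2*j) + exp(j) - 4)^2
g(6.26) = 0.00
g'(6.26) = -0.00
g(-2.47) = 0.25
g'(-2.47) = -0.00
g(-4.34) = 0.25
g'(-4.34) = 0.00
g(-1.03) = 0.21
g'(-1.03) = -0.09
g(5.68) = 0.00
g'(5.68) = -0.00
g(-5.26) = 0.25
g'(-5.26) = 0.00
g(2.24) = 0.00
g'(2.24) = -0.00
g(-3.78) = 0.25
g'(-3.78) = 0.00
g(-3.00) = 0.25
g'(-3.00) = 0.00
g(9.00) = 0.00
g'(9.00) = 0.00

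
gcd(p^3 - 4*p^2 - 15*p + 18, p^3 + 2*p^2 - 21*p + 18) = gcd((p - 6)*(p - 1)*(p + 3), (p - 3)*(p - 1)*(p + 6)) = p - 1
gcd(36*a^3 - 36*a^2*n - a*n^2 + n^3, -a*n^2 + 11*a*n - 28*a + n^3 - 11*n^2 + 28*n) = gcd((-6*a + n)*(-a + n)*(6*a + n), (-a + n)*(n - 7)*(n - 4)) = a - n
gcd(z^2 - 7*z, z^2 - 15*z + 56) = z - 7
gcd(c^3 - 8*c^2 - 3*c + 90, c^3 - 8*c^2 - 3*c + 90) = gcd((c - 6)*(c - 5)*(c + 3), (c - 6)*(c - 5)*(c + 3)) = c^3 - 8*c^2 - 3*c + 90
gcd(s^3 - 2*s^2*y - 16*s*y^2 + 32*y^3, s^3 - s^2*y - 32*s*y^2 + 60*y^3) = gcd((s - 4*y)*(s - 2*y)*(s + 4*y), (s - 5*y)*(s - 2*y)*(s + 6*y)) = -s + 2*y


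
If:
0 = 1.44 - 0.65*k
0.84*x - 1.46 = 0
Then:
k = 2.22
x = 1.74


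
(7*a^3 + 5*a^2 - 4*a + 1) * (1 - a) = -7*a^4 + 2*a^3 + 9*a^2 - 5*a + 1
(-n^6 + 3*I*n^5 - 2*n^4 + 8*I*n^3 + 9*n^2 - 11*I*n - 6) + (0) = -n^6 + 3*I*n^5 - 2*n^4 + 8*I*n^3 + 9*n^2 - 11*I*n - 6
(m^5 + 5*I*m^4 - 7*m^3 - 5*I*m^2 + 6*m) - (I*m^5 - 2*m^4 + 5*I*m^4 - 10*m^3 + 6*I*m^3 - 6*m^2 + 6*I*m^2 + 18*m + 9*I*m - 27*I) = m^5 - I*m^5 + 2*m^4 + 3*m^3 - 6*I*m^3 + 6*m^2 - 11*I*m^2 - 12*m - 9*I*m + 27*I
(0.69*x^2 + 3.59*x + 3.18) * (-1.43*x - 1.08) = -0.9867*x^3 - 5.8789*x^2 - 8.4246*x - 3.4344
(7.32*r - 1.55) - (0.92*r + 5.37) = 6.4*r - 6.92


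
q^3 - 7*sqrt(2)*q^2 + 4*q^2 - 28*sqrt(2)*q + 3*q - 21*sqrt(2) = (q + 1)*(q + 3)*(q - 7*sqrt(2))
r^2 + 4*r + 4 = (r + 2)^2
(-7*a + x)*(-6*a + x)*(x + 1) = 42*a^2*x + 42*a^2 - 13*a*x^2 - 13*a*x + x^3 + x^2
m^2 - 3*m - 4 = (m - 4)*(m + 1)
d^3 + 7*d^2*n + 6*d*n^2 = d*(d + n)*(d + 6*n)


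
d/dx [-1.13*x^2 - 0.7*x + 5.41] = -2.26*x - 0.7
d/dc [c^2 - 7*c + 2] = 2*c - 7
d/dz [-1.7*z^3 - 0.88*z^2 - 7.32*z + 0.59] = -5.1*z^2 - 1.76*z - 7.32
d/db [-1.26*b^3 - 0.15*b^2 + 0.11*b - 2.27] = -3.78*b^2 - 0.3*b + 0.11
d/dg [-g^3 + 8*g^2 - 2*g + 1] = -3*g^2 + 16*g - 2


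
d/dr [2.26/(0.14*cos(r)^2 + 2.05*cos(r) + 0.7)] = (0.6328*cos(r) + 4.633)*sin(r)/(0.14*cos(r)^2 + 2.05*cos(r) + 0.7)^2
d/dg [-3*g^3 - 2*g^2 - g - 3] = -9*g^2 - 4*g - 1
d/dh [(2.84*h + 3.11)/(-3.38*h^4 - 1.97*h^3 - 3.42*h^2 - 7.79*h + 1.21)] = (28.7976*h^4 + 53.2368*h^3 + 28.0929*h^2 + 21.2724*h + 27.6633)/(11.4244*h^8 + 13.3172*h^7 + 27.0001*h^6 + 66.1352*h^5 + 34.2094*h^4 + 48.5162*h^3 + 52.4077*h^2 - 18.8518*h + 1.4641)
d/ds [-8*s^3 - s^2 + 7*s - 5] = -24*s^2 - 2*s + 7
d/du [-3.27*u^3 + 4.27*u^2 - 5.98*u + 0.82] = -9.81*u^2 + 8.54*u - 5.98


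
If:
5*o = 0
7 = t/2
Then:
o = 0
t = 14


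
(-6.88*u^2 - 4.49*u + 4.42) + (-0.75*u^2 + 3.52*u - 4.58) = -7.63*u^2 - 0.97*u - 0.16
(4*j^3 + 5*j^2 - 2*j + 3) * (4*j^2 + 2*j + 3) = 16*j^5 + 28*j^4 + 14*j^3 + 23*j^2 + 9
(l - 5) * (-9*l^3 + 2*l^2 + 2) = -9*l^4 + 47*l^3 - 10*l^2 + 2*l - 10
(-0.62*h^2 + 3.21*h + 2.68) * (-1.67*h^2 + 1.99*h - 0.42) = 1.0354*h^4 - 6.5945*h^3 + 2.1727*h^2 + 3.985*h - 1.1256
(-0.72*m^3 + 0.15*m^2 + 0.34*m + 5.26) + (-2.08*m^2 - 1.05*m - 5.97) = -0.72*m^3 - 1.93*m^2 - 0.71*m - 0.71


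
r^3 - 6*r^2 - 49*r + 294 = (r - 7)*(r - 6)*(r + 7)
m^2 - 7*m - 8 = (m - 8)*(m + 1)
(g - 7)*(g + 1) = g^2 - 6*g - 7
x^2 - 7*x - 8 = (x - 8)*(x + 1)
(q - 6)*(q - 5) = q^2 - 11*q + 30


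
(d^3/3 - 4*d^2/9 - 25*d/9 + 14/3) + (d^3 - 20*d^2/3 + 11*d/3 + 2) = 4*d^3/3 - 64*d^2/9 + 8*d/9 + 20/3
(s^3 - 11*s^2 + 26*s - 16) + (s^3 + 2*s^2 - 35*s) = 2*s^3 - 9*s^2 - 9*s - 16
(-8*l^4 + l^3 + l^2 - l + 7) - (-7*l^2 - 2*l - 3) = -8*l^4 + l^3 + 8*l^2 + l + 10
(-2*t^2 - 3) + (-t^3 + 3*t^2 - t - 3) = -t^3 + t^2 - t - 6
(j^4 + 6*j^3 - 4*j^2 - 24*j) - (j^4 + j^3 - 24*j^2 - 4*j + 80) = 5*j^3 + 20*j^2 - 20*j - 80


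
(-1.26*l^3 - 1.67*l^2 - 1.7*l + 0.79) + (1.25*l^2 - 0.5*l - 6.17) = -1.26*l^3 - 0.42*l^2 - 2.2*l - 5.38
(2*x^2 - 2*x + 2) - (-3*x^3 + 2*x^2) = 3*x^3 - 2*x + 2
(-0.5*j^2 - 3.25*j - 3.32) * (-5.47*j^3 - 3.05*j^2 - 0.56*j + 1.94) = 2.735*j^5 + 19.3025*j^4 + 28.3529*j^3 + 10.976*j^2 - 4.4458*j - 6.4408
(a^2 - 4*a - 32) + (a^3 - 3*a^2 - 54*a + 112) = a^3 - 2*a^2 - 58*a + 80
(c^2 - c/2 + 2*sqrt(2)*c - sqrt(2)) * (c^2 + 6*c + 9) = c^4 + 2*sqrt(2)*c^3 + 11*c^3/2 + 6*c^2 + 11*sqrt(2)*c^2 - 9*c/2 + 12*sqrt(2)*c - 9*sqrt(2)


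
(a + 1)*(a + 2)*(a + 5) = a^3 + 8*a^2 + 17*a + 10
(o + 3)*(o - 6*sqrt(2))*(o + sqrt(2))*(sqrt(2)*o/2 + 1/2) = sqrt(2)*o^4/2 - 9*o^3/2 + 3*sqrt(2)*o^3/2 - 27*o^2/2 - 17*sqrt(2)*o^2/2 - 51*sqrt(2)*o/2 - 6*o - 18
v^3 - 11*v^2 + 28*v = v*(v - 7)*(v - 4)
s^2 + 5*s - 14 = (s - 2)*(s + 7)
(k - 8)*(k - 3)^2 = k^3 - 14*k^2 + 57*k - 72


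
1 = 1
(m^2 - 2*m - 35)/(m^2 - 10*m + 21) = (m + 5)/(m - 3)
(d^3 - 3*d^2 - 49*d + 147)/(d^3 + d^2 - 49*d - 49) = (d - 3)/(d + 1)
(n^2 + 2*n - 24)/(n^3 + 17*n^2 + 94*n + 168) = (n - 4)/(n^2 + 11*n + 28)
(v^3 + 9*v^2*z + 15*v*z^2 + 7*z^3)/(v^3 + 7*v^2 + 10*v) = (v^3 + 9*v^2*z + 15*v*z^2 + 7*z^3)/(v*(v^2 + 7*v + 10))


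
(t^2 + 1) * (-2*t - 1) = -2*t^3 - t^2 - 2*t - 1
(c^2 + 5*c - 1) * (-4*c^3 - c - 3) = -4*c^5 - 20*c^4 + 3*c^3 - 8*c^2 - 14*c + 3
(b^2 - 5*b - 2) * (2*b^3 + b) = 2*b^5 - 10*b^4 - 3*b^3 - 5*b^2 - 2*b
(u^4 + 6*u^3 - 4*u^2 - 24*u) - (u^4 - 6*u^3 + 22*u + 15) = 12*u^3 - 4*u^2 - 46*u - 15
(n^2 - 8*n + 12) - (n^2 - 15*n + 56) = 7*n - 44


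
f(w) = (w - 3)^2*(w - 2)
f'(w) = (w - 3)^2 + (w - 2)*(2*w - 6) = (w - 3)*(3*w - 7)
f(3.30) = 0.12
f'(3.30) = 0.87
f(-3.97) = -290.03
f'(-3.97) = 131.80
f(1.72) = -0.46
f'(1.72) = 2.36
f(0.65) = -7.46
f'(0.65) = 11.87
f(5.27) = 16.85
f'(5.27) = 20.00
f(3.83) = 1.26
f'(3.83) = 3.73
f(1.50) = -1.12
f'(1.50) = 3.75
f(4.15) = 2.84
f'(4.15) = 6.27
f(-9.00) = -1584.00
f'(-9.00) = 408.00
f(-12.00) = -3150.00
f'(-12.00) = 645.00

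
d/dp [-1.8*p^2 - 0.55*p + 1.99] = -3.6*p - 0.55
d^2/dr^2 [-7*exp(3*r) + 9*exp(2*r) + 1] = (36 - 63*exp(r))*exp(2*r)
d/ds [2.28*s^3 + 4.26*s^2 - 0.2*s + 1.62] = 6.84*s^2 + 8.52*s - 0.2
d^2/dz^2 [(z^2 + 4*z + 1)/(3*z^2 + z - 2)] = 2*(33*z^3 + 45*z^2 + 81*z + 19)/(27*z^6 + 27*z^5 - 45*z^4 - 35*z^3 + 30*z^2 + 12*z - 8)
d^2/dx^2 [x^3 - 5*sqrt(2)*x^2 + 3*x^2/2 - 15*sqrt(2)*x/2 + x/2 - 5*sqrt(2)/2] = 6*x - 10*sqrt(2) + 3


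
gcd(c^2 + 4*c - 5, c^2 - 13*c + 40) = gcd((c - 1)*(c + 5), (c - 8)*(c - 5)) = 1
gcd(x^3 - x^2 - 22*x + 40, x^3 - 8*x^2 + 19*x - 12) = x - 4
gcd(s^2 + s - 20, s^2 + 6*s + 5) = s + 5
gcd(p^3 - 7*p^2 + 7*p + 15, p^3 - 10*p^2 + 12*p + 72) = 1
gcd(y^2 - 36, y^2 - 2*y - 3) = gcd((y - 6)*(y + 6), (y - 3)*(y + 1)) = 1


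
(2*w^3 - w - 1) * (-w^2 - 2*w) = -2*w^5 - 4*w^4 + w^3 + 3*w^2 + 2*w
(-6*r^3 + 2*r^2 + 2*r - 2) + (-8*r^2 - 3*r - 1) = -6*r^3 - 6*r^2 - r - 3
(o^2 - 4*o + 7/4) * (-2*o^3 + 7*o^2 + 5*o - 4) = -2*o^5 + 15*o^4 - 53*o^3/2 - 47*o^2/4 + 99*o/4 - 7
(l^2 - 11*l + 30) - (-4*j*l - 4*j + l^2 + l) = 4*j*l + 4*j - 12*l + 30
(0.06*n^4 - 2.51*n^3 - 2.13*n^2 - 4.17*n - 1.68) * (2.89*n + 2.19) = 0.1734*n^5 - 7.1225*n^4 - 11.6526*n^3 - 16.716*n^2 - 13.9875*n - 3.6792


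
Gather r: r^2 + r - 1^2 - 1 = r^2 + r - 2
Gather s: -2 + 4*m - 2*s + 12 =4*m - 2*s + 10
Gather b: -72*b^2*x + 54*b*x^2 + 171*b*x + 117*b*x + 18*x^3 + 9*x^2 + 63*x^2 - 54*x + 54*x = -72*b^2*x + b*(54*x^2 + 288*x) + 18*x^3 + 72*x^2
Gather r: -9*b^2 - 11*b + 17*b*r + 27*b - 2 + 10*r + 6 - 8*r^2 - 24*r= -9*b^2 + 16*b - 8*r^2 + r*(17*b - 14) + 4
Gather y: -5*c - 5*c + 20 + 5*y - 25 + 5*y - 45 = -10*c + 10*y - 50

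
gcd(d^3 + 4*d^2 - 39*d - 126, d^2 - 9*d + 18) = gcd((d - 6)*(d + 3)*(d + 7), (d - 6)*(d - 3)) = d - 6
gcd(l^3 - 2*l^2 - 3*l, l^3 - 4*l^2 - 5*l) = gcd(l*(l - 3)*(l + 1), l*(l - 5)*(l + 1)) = l^2 + l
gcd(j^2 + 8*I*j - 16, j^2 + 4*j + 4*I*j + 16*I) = j + 4*I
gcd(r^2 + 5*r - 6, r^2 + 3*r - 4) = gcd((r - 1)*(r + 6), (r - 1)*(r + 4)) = r - 1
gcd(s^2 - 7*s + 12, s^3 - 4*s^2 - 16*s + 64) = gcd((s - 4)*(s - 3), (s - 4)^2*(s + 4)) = s - 4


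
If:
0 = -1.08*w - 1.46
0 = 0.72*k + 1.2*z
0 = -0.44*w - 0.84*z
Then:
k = -1.18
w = -1.35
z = 0.71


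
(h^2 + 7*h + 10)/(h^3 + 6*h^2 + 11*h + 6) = (h + 5)/(h^2 + 4*h + 3)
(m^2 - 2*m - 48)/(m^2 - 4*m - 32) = (m + 6)/(m + 4)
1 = 1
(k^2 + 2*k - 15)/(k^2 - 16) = (k^2 + 2*k - 15)/(k^2 - 16)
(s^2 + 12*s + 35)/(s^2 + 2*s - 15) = (s + 7)/(s - 3)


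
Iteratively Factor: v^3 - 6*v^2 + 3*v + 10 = (v - 2)*(v^2 - 4*v - 5) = (v - 5)*(v - 2)*(v + 1)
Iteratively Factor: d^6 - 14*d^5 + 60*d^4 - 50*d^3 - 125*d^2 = (d - 5)*(d^5 - 9*d^4 + 15*d^3 + 25*d^2) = d*(d - 5)*(d^4 - 9*d^3 + 15*d^2 + 25*d) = d*(d - 5)^2*(d^3 - 4*d^2 - 5*d) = d*(d - 5)^2*(d + 1)*(d^2 - 5*d) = d*(d - 5)^3*(d + 1)*(d)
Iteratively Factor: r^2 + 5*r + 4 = (r + 1)*(r + 4)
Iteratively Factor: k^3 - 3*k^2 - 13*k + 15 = (k - 1)*(k^2 - 2*k - 15) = (k - 1)*(k + 3)*(k - 5)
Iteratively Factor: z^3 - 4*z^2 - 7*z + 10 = (z - 5)*(z^2 + z - 2) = (z - 5)*(z + 2)*(z - 1)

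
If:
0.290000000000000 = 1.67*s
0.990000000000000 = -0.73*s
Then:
No Solution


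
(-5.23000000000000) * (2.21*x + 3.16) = -11.5583*x - 16.5268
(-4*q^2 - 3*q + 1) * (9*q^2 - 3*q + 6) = -36*q^4 - 15*q^3 - 6*q^2 - 21*q + 6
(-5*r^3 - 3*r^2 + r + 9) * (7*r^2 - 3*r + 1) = -35*r^5 - 6*r^4 + 11*r^3 + 57*r^2 - 26*r + 9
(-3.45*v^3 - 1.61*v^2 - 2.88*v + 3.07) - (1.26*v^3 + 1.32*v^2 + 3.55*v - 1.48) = -4.71*v^3 - 2.93*v^2 - 6.43*v + 4.55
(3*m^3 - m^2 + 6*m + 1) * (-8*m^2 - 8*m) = -24*m^5 - 16*m^4 - 40*m^3 - 56*m^2 - 8*m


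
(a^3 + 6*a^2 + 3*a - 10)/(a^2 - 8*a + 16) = (a^3 + 6*a^2 + 3*a - 10)/(a^2 - 8*a + 16)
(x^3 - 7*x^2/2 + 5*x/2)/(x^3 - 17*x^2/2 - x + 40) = x*(x - 1)/(x^2 - 6*x - 16)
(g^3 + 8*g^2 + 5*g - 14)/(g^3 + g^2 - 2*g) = (g + 7)/g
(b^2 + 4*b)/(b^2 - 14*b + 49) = b*(b + 4)/(b^2 - 14*b + 49)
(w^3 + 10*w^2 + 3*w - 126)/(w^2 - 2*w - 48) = (w^2 + 4*w - 21)/(w - 8)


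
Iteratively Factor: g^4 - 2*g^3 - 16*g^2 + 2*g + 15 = (g + 3)*(g^3 - 5*g^2 - g + 5) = (g + 1)*(g + 3)*(g^2 - 6*g + 5) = (g - 5)*(g + 1)*(g + 3)*(g - 1)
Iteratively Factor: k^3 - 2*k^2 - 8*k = (k - 4)*(k^2 + 2*k) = k*(k - 4)*(k + 2)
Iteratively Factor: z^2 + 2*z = (z + 2)*(z)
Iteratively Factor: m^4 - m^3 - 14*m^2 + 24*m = (m - 3)*(m^3 + 2*m^2 - 8*m) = (m - 3)*(m + 4)*(m^2 - 2*m) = m*(m - 3)*(m + 4)*(m - 2)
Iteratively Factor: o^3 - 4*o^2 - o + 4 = (o + 1)*(o^2 - 5*o + 4) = (o - 4)*(o + 1)*(o - 1)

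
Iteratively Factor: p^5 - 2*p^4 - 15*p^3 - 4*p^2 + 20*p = (p - 1)*(p^4 - p^3 - 16*p^2 - 20*p) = (p - 1)*(p + 2)*(p^3 - 3*p^2 - 10*p) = (p - 5)*(p - 1)*(p + 2)*(p^2 + 2*p) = p*(p - 5)*(p - 1)*(p + 2)*(p + 2)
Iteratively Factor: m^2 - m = (m - 1)*(m)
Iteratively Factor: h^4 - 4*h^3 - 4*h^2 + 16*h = (h)*(h^3 - 4*h^2 - 4*h + 16) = h*(h - 2)*(h^2 - 2*h - 8) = h*(h - 2)*(h + 2)*(h - 4)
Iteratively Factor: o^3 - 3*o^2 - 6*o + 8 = (o - 1)*(o^2 - 2*o - 8) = (o - 1)*(o + 2)*(o - 4)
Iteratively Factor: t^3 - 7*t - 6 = (t - 3)*(t^2 + 3*t + 2) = (t - 3)*(t + 1)*(t + 2)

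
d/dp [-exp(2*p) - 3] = -2*exp(2*p)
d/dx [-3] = 0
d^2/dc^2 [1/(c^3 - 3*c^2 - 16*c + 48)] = 2*(3*(1 - c)*(c^3 - 3*c^2 - 16*c + 48) + (-3*c^2 + 6*c + 16)^2)/(c^3 - 3*c^2 - 16*c + 48)^3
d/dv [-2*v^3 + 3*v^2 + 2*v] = -6*v^2 + 6*v + 2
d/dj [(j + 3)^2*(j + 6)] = 3*(j + 3)*(j + 5)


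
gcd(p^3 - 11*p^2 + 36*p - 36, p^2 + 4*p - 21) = p - 3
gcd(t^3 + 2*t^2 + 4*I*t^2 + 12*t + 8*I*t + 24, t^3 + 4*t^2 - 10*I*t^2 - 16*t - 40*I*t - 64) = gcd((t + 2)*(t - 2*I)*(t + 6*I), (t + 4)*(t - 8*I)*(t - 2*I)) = t - 2*I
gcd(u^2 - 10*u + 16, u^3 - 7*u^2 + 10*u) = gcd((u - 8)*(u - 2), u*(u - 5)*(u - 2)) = u - 2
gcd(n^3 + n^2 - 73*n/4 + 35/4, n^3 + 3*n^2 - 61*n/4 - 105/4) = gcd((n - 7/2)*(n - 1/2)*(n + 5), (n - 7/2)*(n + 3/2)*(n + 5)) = n^2 + 3*n/2 - 35/2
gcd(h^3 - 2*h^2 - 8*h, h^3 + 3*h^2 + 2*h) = h^2 + 2*h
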